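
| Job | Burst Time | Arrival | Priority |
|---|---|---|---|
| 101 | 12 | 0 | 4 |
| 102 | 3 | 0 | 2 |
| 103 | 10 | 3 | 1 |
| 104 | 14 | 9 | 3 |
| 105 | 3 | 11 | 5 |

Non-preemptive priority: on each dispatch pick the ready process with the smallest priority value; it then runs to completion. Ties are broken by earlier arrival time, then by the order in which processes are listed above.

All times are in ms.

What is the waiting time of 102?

Timeline: | 102 0-3 | 103 3-13 | 104 13-27 | 101 27-39 | 105 39-42 |
Completion: 101=39  102=3  103=13  104=27  105=42
Waiting(102) = turnaround − burst = 3 − 3 = 0

0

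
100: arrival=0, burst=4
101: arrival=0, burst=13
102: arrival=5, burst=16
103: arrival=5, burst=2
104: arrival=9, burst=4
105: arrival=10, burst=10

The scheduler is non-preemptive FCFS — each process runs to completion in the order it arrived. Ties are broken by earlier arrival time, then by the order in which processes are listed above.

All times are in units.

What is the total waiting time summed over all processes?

Gantt: | 100 0-4 | 101 4-17 | 102 17-33 | 103 33-35 | 104 35-39 | 105 39-49 |
Completion: 100=4  101=17  102=33  103=35  104=39  105=49
Waiting = turnaround − burst: 100=0, 101=4, 102=12, 103=28, 104=26, 105=29
Total waiting = 0 + 4 + 12 + 28 + 26 + 29 = 99

99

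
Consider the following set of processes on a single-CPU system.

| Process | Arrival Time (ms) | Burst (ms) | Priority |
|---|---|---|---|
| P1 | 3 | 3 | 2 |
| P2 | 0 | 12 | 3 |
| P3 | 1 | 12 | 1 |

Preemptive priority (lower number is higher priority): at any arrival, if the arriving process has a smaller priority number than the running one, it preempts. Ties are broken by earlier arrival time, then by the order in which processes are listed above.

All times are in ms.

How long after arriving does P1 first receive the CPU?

10

Gantt: | P2 0-1 | P3 1-13 | P1 13-16 | P2 16-27 |
Completion: P1=16  P2=27  P3=13
Turnaround (C−A): P1=13  P2=27  P3=12
Response(P1) = first start − arrival = 13 − 3 = 10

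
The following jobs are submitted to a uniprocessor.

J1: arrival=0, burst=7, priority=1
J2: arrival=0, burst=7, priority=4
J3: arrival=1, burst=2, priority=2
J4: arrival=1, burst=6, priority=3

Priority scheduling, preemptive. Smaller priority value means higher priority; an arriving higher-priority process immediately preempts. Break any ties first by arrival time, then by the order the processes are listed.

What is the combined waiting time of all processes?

Timeline: | J1 0-7 | J3 7-9 | J4 9-15 | J2 15-22 |
Completion: J1=7  J2=22  J3=9  J4=15
Waiting = turnaround − burst: J1=0, J2=15, J3=6, J4=8
Total waiting = 0 + 15 + 6 + 8 = 29

29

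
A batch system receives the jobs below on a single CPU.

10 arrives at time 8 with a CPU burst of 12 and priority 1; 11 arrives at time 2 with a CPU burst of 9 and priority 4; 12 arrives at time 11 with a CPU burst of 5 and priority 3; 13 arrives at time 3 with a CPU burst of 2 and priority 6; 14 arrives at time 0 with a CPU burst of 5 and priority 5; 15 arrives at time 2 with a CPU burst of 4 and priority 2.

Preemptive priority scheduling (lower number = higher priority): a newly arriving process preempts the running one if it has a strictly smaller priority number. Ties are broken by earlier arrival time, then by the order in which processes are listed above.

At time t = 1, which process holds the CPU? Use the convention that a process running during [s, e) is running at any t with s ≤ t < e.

14

Gantt: | 14 0-2 | 15 2-6 | 11 6-8 | 10 8-20 | 12 20-25 | 11 25-32 | 14 32-35 | 13 35-37 |
Completion: 10=20  11=32  12=25  13=37  14=35  15=6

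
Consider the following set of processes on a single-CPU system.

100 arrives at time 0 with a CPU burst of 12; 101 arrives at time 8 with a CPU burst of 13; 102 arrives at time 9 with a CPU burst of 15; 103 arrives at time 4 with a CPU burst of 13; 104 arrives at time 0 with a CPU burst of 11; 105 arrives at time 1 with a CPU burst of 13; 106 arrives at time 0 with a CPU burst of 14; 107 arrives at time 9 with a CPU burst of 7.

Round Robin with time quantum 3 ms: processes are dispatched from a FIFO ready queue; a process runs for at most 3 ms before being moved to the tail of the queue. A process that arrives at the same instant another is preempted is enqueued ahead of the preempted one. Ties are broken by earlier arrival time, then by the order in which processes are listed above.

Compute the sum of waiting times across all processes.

Schedule: | 100 0-3 | 104 3-6 | 106 6-9 | 105 9-12 | 100 12-15 | 103 15-18 | 104 18-21 | 101 21-24 | 102 24-27 | 107 27-30 | 106 30-33 | 105 33-36 | 100 36-39 | 103 39-42 | 104 42-45 | 101 45-48 | 102 48-51 | 107 51-54 | 106 54-57 | 105 57-60 | 100 60-63 | 103 63-66 | 104 66-68 | 101 68-71 | 102 71-74 | 107 74-75 | 106 75-78 | 105 78-81 | 103 81-84 | 101 84-87 | 102 87-90 | 106 90-92 | 105 92-93 | 103 93-94 | 101 94-95 | 102 95-98 |
Completion: 100=63  101=95  102=98  103=94  104=68  105=93  106=92  107=75
Turnaround (C−A): 100=63  101=87  102=89  103=90  104=68  105=92  106=92  107=66
Waiting = turnaround − burst: 100=51, 101=74, 102=74, 103=77, 104=57, 105=79, 106=78, 107=59
Total waiting = 51 + 74 + 74 + 77 + 57 + 79 + 78 + 59 = 549

549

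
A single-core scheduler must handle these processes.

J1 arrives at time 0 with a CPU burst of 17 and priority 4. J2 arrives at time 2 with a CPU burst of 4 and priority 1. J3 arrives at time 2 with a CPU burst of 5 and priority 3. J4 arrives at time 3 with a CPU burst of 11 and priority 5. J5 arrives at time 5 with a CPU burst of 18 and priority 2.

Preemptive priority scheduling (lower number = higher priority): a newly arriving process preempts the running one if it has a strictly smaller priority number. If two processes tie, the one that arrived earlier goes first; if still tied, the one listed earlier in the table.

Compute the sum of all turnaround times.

146

Schedule: | J1 0-2 | J2 2-6 | J5 6-24 | J3 24-29 | J1 29-44 | J4 44-55 |
Completion: J1=44  J2=6  J3=29  J4=55  J5=24
Turnaround (C−A): J1=44  J2=4  J3=27  J4=52  J5=19
Turnaround = completion − arrival: J1=44, J2=4, J3=27, J4=52, J5=19
Total turnaround = 44 + 4 + 27 + 52 + 19 = 146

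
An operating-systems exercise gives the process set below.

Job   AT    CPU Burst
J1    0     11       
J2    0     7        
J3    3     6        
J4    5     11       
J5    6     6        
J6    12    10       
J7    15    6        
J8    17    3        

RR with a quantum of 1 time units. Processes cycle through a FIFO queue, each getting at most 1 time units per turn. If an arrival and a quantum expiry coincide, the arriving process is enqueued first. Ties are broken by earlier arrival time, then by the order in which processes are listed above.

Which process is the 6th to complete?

J1

Schedule: | J1 0-1 | J2 1-2 | J1 2-3 | J2 3-4 | J3 4-5 | J1 5-6 | J2 6-7 | J4 7-8 | J3 8-9 | J5 9-10 | J1 10-11 | J2 11-12 | J4 12-13 | J3 13-14 | J5 14-15 | J1 15-16 | J6 16-17 | J2 17-18 | J4 18-19 | J3 19-20 | J7 20-21 | J5 21-22 | J1 22-23 | J8 23-24 | J6 24-25 | J2 25-26 | J4 26-27 | J3 27-28 | J7 28-29 | J5 29-30 | J1 30-31 | J8 31-32 | J6 32-33 | J2 33-34 | J4 34-35 | J3 35-36 | J7 36-37 | J5 37-38 | J1 38-39 | J8 39-40 | J6 40-41 | J4 41-42 | J7 42-43 | J5 43-44 | J1 44-45 | J6 45-46 | J4 46-47 | J7 47-48 | J1 48-49 | J6 49-50 | J4 50-51 | J7 51-52 | J1 52-53 | J6 53-54 | J4 54-55 | J6 55-56 | J4 56-57 | J6 57-58 | J4 58-59 | J6 59-60 |
Completion: J1=53  J2=34  J3=36  J4=59  J5=44  J6=60  J7=52  J8=40
Turnaround (C−A): J1=53  J2=34  J3=33  J4=54  J5=38  J6=48  J7=37  J8=23
Finish order: J2 → J3 → J8 → J5 → J7 → J1 → J4 → J6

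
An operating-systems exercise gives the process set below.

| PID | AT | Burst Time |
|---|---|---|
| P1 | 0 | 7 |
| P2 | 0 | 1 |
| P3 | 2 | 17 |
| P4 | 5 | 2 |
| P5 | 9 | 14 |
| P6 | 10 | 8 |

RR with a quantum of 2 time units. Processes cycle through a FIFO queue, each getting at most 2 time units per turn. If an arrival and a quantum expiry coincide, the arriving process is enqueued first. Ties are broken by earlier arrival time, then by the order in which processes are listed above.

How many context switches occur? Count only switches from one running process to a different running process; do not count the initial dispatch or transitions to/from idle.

Gantt: | P1 0-2 | P2 2-3 | P3 3-5 | P1 5-7 | P4 7-9 | P3 9-11 | P1 11-13 | P5 13-15 | P6 15-17 | P3 17-19 | P1 19-20 | P5 20-22 | P6 22-24 | P3 24-26 | P5 26-28 | P6 28-30 | P3 30-32 | P5 32-34 | P6 34-36 | P3 36-38 | P5 38-40 | P3 40-42 | P5 42-44 | P3 44-46 | P5 46-48 | P3 48-49 |
Completion: P1=20  P2=3  P3=49  P4=9  P5=48  P6=36

25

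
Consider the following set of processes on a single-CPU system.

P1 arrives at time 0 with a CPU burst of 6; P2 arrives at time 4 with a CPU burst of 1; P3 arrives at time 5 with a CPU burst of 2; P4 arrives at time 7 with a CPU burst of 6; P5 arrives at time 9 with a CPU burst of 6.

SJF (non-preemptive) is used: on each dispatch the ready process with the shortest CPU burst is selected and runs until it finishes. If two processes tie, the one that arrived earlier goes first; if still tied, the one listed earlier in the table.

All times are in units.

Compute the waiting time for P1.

Timeline: | P1 0-6 | P2 6-7 | P3 7-9 | P4 9-15 | P5 15-21 |
Completion: P1=6  P2=7  P3=9  P4=15  P5=21
Waiting(P1) = turnaround − burst = 6 − 6 = 0

0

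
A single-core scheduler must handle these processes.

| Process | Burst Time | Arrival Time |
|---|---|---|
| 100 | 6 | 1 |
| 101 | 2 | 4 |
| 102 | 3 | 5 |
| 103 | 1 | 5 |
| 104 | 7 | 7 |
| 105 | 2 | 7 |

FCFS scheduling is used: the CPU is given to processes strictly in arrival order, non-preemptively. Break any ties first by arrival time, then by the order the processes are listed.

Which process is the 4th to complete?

103

Timeline: | idle 0-1 | 100 1-7 | 101 7-9 | 102 9-12 | 103 12-13 | 104 13-20 | 105 20-22 |
Completion: 100=7  101=9  102=12  103=13  104=20  105=22
Finish order: 100 → 101 → 102 → 103 → 104 → 105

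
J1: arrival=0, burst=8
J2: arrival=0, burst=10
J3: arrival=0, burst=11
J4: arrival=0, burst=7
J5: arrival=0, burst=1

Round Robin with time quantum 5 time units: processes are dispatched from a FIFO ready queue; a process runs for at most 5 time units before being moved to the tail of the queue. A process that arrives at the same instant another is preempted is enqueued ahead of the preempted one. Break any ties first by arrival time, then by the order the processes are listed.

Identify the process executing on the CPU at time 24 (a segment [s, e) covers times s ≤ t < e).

J2

Timeline: | J1 0-5 | J2 5-10 | J3 10-15 | J4 15-20 | J5 20-21 | J1 21-24 | J2 24-29 | J3 29-34 | J4 34-36 | J3 36-37 |
Completion: J1=24  J2=29  J3=37  J4=36  J5=21
Turnaround (C−A): J1=24  J2=29  J3=37  J4=36  J5=21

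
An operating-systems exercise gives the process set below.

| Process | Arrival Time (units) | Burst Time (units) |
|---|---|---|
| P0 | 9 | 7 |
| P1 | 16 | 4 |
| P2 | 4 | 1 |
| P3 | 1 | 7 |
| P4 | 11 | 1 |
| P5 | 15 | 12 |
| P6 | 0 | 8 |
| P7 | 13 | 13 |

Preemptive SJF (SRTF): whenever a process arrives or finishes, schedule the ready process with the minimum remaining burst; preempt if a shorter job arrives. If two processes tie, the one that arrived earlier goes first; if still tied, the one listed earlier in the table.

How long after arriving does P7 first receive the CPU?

27

Gantt: | P6 0-4 | P2 4-5 | P6 5-9 | P3 9-11 | P4 11-12 | P3 12-17 | P1 17-21 | P0 21-28 | P5 28-40 | P7 40-53 |
Completion: P0=28  P1=21  P2=5  P3=17  P4=12  P5=40  P6=9  P7=53
Response(P7) = first start − arrival = 40 − 13 = 27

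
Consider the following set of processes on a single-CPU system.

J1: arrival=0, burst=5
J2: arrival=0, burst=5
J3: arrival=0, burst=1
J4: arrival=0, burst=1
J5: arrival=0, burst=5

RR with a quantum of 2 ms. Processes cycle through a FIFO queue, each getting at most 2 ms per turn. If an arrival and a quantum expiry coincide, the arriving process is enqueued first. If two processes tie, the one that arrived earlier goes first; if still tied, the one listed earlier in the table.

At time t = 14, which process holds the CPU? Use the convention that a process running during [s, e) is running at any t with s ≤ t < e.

Timeline: | J1 0-2 | J2 2-4 | J3 4-5 | J4 5-6 | J5 6-8 | J1 8-10 | J2 10-12 | J5 12-14 | J1 14-15 | J2 15-16 | J5 16-17 |
Completion: J1=15  J2=16  J3=5  J4=6  J5=17
Turnaround (C−A): J1=15  J2=16  J3=5  J4=6  J5=17

J1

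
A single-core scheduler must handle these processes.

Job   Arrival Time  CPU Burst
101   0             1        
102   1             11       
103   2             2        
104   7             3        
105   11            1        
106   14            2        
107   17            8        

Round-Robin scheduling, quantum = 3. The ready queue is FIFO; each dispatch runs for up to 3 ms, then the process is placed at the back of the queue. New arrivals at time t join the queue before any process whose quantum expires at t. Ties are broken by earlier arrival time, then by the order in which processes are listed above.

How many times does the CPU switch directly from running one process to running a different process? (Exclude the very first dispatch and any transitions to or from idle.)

Timeline: | 101 0-1 | 102 1-4 | 103 4-6 | 102 6-9 | 104 9-12 | 102 12-15 | 105 15-16 | 106 16-18 | 102 18-20 | 107 20-28 |
Completion: 101=1  102=20  103=6  104=12  105=16  106=18  107=28
Turnaround (C−A): 101=1  102=19  103=4  104=5  105=5  106=4  107=11

9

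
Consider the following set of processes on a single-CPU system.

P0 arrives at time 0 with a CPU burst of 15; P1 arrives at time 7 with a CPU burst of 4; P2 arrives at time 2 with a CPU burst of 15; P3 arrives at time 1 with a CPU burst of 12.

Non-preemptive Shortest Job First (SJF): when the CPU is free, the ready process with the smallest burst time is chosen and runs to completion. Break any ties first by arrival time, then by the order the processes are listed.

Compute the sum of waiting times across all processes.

Timeline: | P0 0-15 | P1 15-19 | P3 19-31 | P2 31-46 |
Completion: P0=15  P1=19  P2=46  P3=31
Turnaround (C−A): P0=15  P1=12  P2=44  P3=30
Waiting = turnaround − burst: P0=0, P1=8, P2=29, P3=18
Total waiting = 0 + 8 + 29 + 18 = 55

55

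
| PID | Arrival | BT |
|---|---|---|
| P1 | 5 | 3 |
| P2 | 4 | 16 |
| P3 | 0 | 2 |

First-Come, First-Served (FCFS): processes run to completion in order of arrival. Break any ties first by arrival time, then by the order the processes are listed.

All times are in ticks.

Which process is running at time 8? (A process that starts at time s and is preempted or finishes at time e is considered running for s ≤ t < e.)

Schedule: | P3 0-2 | idle 2-4 | P2 4-20 | P1 20-23 |
Completion: P1=23  P2=20  P3=2
Turnaround (C−A): P1=18  P2=16  P3=2

P2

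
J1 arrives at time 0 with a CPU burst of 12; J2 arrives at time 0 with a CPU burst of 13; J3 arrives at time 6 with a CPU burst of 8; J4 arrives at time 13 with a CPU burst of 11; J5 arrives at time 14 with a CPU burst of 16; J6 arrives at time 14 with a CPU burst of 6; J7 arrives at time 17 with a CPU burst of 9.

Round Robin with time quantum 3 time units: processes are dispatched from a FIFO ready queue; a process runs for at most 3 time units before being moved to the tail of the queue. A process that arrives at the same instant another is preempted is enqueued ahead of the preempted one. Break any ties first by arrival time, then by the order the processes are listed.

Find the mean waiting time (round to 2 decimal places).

37.57

Schedule: | J1 0-3 | J2 3-6 | J1 6-9 | J3 9-12 | J2 12-15 | J1 15-18 | J3 18-21 | J4 21-24 | J5 24-27 | J6 27-30 | J2 30-33 | J7 33-36 | J1 36-39 | J3 39-41 | J4 41-44 | J5 44-47 | J6 47-50 | J2 50-53 | J7 53-56 | J4 56-59 | J5 59-62 | J2 62-63 | J7 63-66 | J4 66-68 | J5 68-75 |
Completion: J1=39  J2=63  J3=41  J4=68  J5=75  J6=50  J7=66
Waiting times: J1=27, J2=50, J3=27, J4=44, J5=45, J6=30, J7=40
Average waiting = (27+50+27+44+45+30+40) / 7 = 263/7 = 37.57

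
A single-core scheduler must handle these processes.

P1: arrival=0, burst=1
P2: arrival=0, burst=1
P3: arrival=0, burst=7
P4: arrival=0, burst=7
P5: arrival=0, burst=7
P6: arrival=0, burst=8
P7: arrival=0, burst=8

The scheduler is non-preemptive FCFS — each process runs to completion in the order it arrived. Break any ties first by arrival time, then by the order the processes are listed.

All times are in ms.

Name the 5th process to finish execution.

P5

Timeline: | P1 0-1 | P2 1-2 | P3 2-9 | P4 9-16 | P5 16-23 | P6 23-31 | P7 31-39 |
Completion: P1=1  P2=2  P3=9  P4=16  P5=23  P6=31  P7=39
Finish order: P1 → P2 → P3 → P4 → P5 → P6 → P7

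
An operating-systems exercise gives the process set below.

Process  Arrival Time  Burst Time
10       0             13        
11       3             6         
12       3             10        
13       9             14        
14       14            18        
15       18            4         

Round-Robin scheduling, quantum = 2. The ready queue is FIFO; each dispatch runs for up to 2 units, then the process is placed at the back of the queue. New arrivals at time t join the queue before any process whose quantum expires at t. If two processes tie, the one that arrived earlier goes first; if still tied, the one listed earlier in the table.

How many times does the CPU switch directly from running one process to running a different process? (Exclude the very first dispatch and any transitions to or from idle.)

29

Gantt: | 10 0-4 | 11 4-6 | 12 6-8 | 10 8-10 | 11 10-12 | 12 12-14 | 13 14-16 | 10 16-18 | 11 18-20 | 14 20-22 | 12 22-24 | 13 24-26 | 15 26-28 | 10 28-30 | 14 30-32 | 12 32-34 | 13 34-36 | 15 36-38 | 10 38-40 | 14 40-42 | 12 42-44 | 13 44-46 | 10 46-47 | 14 47-49 | 13 49-51 | 14 51-53 | 13 53-55 | 14 55-57 | 13 57-59 | 14 59-65 |
Completion: 10=47  11=20  12=44  13=59  14=65  15=38
Turnaround (C−A): 10=47  11=17  12=41  13=50  14=51  15=20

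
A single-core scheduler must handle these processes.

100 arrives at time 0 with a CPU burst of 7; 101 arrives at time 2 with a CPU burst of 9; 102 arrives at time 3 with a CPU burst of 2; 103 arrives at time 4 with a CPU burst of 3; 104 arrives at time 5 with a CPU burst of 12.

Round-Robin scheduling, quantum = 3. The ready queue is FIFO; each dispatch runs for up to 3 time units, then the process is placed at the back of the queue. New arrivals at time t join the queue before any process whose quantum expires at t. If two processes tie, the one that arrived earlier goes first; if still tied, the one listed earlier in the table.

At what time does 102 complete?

Schedule: | 100 0-3 | 101 3-6 | 102 6-8 | 100 8-11 | 103 11-14 | 104 14-17 | 101 17-20 | 100 20-21 | 104 21-24 | 101 24-27 | 104 27-33 |
Completion: 100=21  101=27  102=8  103=14  104=33
Turnaround (C−A): 100=21  101=25  102=5  103=10  104=28

8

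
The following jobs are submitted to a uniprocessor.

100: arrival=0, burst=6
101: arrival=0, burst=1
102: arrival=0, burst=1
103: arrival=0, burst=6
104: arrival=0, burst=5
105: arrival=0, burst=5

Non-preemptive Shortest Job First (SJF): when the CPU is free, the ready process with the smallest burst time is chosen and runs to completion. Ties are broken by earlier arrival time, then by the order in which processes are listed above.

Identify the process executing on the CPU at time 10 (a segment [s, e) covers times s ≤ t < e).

Timeline: | 101 0-1 | 102 1-2 | 104 2-7 | 105 7-12 | 100 12-18 | 103 18-24 |
Completion: 100=18  101=1  102=2  103=24  104=7  105=12

105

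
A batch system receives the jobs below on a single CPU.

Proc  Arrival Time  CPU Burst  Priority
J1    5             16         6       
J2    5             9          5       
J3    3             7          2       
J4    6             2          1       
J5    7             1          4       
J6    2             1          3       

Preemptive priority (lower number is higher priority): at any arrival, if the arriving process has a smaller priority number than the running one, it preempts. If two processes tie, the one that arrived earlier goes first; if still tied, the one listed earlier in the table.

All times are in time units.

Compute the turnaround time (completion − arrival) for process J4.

2

Schedule: | idle 0-2 | J6 2-3 | J3 3-6 | J4 6-8 | J3 8-12 | J5 12-13 | J2 13-22 | J1 22-38 |
Completion: J1=38  J2=22  J3=12  J4=8  J5=13  J6=3
Turnaround(J4) = completion − arrival = 8 − 6 = 2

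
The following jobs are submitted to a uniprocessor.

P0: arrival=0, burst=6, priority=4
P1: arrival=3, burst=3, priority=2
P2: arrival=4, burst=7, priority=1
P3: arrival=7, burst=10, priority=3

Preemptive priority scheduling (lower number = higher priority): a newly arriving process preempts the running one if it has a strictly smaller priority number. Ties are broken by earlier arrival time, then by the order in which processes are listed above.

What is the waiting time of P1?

7

Timeline: | P0 0-3 | P1 3-4 | P2 4-11 | P1 11-13 | P3 13-23 | P0 23-26 |
Completion: P0=26  P1=13  P2=11  P3=23
Waiting(P1) = turnaround − burst = 10 − 3 = 7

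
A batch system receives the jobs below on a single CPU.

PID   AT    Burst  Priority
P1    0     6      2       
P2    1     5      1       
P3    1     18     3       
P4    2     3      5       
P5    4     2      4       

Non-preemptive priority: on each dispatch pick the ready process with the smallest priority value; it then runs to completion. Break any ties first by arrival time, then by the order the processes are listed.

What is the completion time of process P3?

29

Timeline: | P1 0-6 | P2 6-11 | P3 11-29 | P5 29-31 | P4 31-34 |
Completion: P1=6  P2=11  P3=29  P4=34  P5=31
Turnaround (C−A): P1=6  P2=10  P3=28  P4=32  P5=27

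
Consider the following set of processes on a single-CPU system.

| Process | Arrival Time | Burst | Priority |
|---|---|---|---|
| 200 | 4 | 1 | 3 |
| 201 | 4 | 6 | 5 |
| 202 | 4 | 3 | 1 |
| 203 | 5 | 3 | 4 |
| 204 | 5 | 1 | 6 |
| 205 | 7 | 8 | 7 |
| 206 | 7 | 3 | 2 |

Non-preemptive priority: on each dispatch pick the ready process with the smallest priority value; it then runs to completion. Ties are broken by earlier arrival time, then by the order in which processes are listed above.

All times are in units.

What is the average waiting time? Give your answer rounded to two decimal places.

7.29

Timeline: | idle 0-4 | 202 4-7 | 206 7-10 | 200 10-11 | 203 11-14 | 201 14-20 | 204 20-21 | 205 21-29 |
Completion: 200=11  201=20  202=7  203=14  204=21  205=29  206=10
Turnaround (C−A): 200=7  201=16  202=3  203=9  204=16  205=22  206=3
Waiting times: 200=6, 201=10, 202=0, 203=6, 204=15, 205=14, 206=0
Average waiting = (6+10+0+6+15+14+0) / 7 = 51/7 = 7.29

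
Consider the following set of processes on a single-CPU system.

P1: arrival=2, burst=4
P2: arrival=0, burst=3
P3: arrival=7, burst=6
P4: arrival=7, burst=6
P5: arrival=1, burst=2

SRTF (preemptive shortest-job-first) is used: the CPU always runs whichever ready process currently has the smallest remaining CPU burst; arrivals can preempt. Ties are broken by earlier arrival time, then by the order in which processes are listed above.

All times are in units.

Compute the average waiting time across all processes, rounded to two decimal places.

Schedule: | P2 0-3 | P5 3-5 | P1 5-9 | P3 9-15 | P4 15-21 |
Completion: P1=9  P2=3  P3=15  P4=21  P5=5
Turnaround (C−A): P1=7  P2=3  P3=8  P4=14  P5=4
Waiting times: P1=3, P2=0, P3=2, P4=8, P5=2
Average waiting = (3+0+2+8+2) / 5 = 15/5 = 3.00

3.00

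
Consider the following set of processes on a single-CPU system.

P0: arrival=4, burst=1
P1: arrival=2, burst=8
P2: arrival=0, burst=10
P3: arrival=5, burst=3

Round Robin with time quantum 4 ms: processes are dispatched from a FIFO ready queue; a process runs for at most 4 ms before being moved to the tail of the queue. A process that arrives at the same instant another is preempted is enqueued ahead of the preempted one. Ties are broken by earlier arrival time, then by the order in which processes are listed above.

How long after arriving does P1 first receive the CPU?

2

Gantt: | P2 0-4 | P1 4-8 | P0 8-9 | P2 9-13 | P3 13-16 | P1 16-20 | P2 20-22 |
Completion: P0=9  P1=20  P2=22  P3=16
Turnaround (C−A): P0=5  P1=18  P2=22  P3=11
Response(P1) = first start − arrival = 4 − 2 = 2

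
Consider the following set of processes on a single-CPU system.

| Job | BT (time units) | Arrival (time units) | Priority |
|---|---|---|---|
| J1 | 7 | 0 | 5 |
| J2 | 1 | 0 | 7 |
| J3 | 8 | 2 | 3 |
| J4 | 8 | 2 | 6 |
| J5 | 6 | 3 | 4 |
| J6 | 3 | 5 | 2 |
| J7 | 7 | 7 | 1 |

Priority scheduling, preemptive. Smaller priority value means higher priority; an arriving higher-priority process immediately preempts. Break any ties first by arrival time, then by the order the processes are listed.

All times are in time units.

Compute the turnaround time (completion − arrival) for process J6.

Timeline: | J1 0-2 | J3 2-5 | J6 5-7 | J7 7-14 | J6 14-15 | J3 15-20 | J5 20-26 | J1 26-31 | J4 31-39 | J2 39-40 |
Completion: J1=31  J2=40  J3=20  J4=39  J5=26  J6=15  J7=14
Turnaround(J6) = completion − arrival = 15 − 5 = 10

10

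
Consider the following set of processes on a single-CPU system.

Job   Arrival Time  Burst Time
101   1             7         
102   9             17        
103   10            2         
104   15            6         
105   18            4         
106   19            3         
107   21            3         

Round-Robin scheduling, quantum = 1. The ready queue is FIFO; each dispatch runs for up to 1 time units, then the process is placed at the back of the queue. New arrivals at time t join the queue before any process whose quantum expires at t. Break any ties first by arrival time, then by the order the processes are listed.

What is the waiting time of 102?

Timeline: | idle 0-1 | 101 1-8 | idle 8-9 | 102 9-10 | 103 10-11 | 102 11-12 | 103 12-13 | 102 13-15 | 104 15-16 | 102 16-17 | 104 17-18 | 102 18-19 | 105 19-20 | 104 20-21 | 106 21-22 | 102 22-23 | 105 23-24 | 107 24-25 | 104 25-26 | 106 26-27 | 102 27-28 | 105 28-29 | 107 29-30 | 104 30-31 | 106 31-32 | 102 32-33 | 105 33-34 | 107 34-35 | 104 35-36 | 102 36-44 |
Completion: 101=8  102=44  103=13  104=36  105=34  106=32  107=35
Turnaround (C−A): 101=7  102=35  103=3  104=21  105=16  106=13  107=14
Waiting(102) = turnaround − burst = 35 − 17 = 18

18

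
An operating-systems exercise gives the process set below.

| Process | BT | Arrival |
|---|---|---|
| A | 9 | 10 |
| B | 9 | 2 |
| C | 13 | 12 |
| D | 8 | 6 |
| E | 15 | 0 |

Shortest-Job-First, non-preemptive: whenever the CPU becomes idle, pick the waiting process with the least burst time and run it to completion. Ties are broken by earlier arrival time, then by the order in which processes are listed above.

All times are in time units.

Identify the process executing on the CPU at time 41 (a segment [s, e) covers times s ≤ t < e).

C

Schedule: | E 0-15 | D 15-23 | B 23-32 | A 32-41 | C 41-54 |
Completion: A=41  B=32  C=54  D=23  E=15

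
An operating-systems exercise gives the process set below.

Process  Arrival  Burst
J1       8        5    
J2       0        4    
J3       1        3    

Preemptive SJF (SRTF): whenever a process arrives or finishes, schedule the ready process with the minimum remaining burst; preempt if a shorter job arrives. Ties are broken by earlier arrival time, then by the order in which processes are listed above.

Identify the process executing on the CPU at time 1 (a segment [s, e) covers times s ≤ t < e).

Gantt: | J2 0-4 | J3 4-7 | idle 7-8 | J1 8-13 |
Completion: J1=13  J2=4  J3=7

J2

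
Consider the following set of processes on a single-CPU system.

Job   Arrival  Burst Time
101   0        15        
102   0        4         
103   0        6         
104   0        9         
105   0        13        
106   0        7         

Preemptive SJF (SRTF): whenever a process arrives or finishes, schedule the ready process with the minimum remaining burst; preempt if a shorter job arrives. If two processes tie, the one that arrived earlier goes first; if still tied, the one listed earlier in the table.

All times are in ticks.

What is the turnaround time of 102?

Timeline: | 102 0-4 | 103 4-10 | 106 10-17 | 104 17-26 | 105 26-39 | 101 39-54 |
Completion: 101=54  102=4  103=10  104=26  105=39  106=17
Turnaround (C−A): 101=54  102=4  103=10  104=26  105=39  106=17
Turnaround(102) = completion − arrival = 4 − 0 = 4

4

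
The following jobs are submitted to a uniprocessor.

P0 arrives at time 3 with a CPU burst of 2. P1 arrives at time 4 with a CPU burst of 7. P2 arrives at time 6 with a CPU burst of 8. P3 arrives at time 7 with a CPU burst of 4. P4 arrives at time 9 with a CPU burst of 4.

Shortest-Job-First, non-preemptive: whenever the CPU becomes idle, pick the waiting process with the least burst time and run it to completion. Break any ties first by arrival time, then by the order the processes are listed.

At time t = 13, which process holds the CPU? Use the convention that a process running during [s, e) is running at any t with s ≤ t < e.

P3

Gantt: | idle 0-3 | P0 3-5 | P1 5-12 | P3 12-16 | P4 16-20 | P2 20-28 |
Completion: P0=5  P1=12  P2=28  P3=16  P4=20
Turnaround (C−A): P0=2  P1=8  P2=22  P3=9  P4=11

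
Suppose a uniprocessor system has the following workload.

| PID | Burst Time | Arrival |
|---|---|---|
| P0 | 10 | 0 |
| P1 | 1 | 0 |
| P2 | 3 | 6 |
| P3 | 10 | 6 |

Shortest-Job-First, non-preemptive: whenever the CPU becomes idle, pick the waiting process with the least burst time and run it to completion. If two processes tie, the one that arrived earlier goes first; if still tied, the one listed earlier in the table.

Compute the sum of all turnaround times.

38

Schedule: | P1 0-1 | P0 1-11 | P2 11-14 | P3 14-24 |
Completion: P0=11  P1=1  P2=14  P3=24
Turnaround (C−A): P0=11  P1=1  P2=8  P3=18
Turnaround = completion − arrival: P0=11, P1=1, P2=8, P3=18
Total turnaround = 11 + 1 + 8 + 18 = 38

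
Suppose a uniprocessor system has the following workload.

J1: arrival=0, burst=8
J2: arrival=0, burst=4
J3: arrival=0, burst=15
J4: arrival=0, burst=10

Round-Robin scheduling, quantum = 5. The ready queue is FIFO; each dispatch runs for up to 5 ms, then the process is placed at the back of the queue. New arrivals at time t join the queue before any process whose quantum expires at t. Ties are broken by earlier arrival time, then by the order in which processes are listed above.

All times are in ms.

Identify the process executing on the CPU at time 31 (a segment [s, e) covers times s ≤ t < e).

J4

Gantt: | J1 0-5 | J2 5-9 | J3 9-14 | J4 14-19 | J1 19-22 | J3 22-27 | J4 27-32 | J3 32-37 |
Completion: J1=22  J2=9  J3=37  J4=32
Turnaround (C−A): J1=22  J2=9  J3=37  J4=32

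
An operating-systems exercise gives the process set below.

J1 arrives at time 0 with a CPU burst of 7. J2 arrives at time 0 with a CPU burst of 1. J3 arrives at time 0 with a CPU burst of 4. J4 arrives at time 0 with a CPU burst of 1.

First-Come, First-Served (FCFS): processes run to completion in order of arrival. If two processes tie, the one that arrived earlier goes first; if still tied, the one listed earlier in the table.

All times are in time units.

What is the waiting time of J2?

7

Schedule: | J1 0-7 | J2 7-8 | J3 8-12 | J4 12-13 |
Completion: J1=7  J2=8  J3=12  J4=13
Waiting(J2) = turnaround − burst = 8 − 1 = 7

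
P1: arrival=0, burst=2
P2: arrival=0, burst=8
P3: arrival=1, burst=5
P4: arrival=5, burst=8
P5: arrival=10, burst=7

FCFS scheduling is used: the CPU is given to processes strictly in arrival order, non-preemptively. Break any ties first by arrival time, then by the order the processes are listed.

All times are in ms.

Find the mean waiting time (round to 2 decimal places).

6.80

Gantt: | P1 0-2 | P2 2-10 | P3 10-15 | P4 15-23 | P5 23-30 |
Completion: P1=2  P2=10  P3=15  P4=23  P5=30
Turnaround (C−A): P1=2  P2=10  P3=14  P4=18  P5=20
Waiting times: P1=0, P2=2, P3=9, P4=10, P5=13
Average waiting = (0+2+9+10+13) / 5 = 34/5 = 6.80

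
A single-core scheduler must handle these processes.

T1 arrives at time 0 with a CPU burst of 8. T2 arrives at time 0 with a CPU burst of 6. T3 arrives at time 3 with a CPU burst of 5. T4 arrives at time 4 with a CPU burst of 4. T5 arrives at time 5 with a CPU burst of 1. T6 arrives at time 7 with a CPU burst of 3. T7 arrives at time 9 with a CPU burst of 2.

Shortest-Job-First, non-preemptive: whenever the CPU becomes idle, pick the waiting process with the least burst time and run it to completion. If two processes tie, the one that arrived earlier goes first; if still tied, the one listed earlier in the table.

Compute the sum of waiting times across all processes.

44

Gantt: | T2 0-6 | T5 6-7 | T6 7-10 | T7 10-12 | T4 12-16 | T3 16-21 | T1 21-29 |
Completion: T1=29  T2=6  T3=21  T4=16  T5=7  T6=10  T7=12
Turnaround (C−A): T1=29  T2=6  T3=18  T4=12  T5=2  T6=3  T7=3
Waiting = turnaround − burst: T1=21, T2=0, T3=13, T4=8, T5=1, T6=0, T7=1
Total waiting = 21 + 0 + 13 + 8 + 1 + 0 + 1 = 44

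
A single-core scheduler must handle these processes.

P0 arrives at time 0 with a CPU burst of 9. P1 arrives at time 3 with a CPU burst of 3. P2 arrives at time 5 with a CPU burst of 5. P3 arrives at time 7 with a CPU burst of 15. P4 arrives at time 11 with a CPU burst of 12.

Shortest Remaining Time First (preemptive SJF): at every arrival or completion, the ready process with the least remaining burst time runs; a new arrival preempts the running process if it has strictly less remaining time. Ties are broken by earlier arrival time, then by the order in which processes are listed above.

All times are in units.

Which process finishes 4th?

P4

Gantt: | P0 0-3 | P1 3-6 | P2 6-11 | P0 11-17 | P4 17-29 | P3 29-44 |
Completion: P0=17  P1=6  P2=11  P3=44  P4=29
Finish order: P1 → P2 → P0 → P4 → P3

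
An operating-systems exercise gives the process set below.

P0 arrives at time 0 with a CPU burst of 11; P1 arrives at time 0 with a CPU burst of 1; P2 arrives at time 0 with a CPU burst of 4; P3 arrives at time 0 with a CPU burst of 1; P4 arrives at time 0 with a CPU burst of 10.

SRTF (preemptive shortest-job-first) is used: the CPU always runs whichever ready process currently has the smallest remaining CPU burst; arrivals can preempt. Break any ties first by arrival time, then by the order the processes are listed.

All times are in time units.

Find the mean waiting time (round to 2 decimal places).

Timeline: | P1 0-1 | P3 1-2 | P2 2-6 | P4 6-16 | P0 16-27 |
Completion: P0=27  P1=1  P2=6  P3=2  P4=16
Waiting times: P0=16, P1=0, P2=2, P3=1, P4=6
Average waiting = (16+0+2+1+6) / 5 = 25/5 = 5.00

5.00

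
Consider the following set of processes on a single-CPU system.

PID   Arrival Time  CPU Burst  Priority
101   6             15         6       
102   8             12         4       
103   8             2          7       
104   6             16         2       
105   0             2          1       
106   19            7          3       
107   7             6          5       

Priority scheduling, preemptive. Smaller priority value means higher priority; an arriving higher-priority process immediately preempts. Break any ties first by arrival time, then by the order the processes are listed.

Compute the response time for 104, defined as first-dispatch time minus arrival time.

0

Timeline: | 105 0-2 | idle 2-6 | 104 6-22 | 106 22-29 | 102 29-41 | 107 41-47 | 101 47-62 | 103 62-64 |
Completion: 101=62  102=41  103=64  104=22  105=2  106=29  107=47
Response(104) = first start − arrival = 6 − 6 = 0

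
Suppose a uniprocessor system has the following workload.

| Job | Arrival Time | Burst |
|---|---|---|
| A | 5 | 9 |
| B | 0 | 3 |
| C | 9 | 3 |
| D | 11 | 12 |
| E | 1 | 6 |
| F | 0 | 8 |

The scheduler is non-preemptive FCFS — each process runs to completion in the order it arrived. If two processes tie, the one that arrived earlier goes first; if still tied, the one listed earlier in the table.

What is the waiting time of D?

Timeline: | B 0-3 | F 3-11 | E 11-17 | A 17-26 | C 26-29 | D 29-41 |
Completion: A=26  B=3  C=29  D=41  E=17  F=11
Waiting(D) = turnaround − burst = 30 − 12 = 18

18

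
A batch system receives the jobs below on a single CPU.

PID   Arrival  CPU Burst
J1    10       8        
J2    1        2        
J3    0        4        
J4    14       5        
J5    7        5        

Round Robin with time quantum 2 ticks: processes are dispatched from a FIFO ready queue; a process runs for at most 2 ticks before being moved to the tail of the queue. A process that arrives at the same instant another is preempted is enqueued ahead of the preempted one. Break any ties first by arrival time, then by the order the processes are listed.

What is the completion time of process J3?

6

Gantt: | J3 0-2 | J2 2-4 | J3 4-6 | idle 6-7 | J5 7-11 | J1 11-13 | J5 13-14 | J1 14-16 | J4 16-18 | J1 18-20 | J4 20-22 | J1 22-24 | J4 24-25 |
Completion: J1=24  J2=4  J3=6  J4=25  J5=14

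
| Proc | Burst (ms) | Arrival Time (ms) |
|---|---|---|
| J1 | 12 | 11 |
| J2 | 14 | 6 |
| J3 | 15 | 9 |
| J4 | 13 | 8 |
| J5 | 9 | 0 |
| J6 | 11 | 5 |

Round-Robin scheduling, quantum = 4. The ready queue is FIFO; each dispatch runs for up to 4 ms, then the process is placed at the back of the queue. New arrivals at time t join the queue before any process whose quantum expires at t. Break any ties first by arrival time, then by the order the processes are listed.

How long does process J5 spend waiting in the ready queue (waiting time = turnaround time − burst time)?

Schedule: | J5 0-8 | J6 8-12 | J2 12-16 | J4 16-20 | J5 20-21 | J3 21-25 | J1 25-29 | J6 29-33 | J2 33-37 | J4 37-41 | J3 41-45 | J1 45-49 | J6 49-52 | J2 52-56 | J4 56-60 | J3 60-64 | J1 64-68 | J2 68-70 | J4 70-71 | J3 71-74 |
Completion: J1=68  J2=70  J3=74  J4=71  J5=21  J6=52
Waiting(J5) = turnaround − burst = 21 − 9 = 12

12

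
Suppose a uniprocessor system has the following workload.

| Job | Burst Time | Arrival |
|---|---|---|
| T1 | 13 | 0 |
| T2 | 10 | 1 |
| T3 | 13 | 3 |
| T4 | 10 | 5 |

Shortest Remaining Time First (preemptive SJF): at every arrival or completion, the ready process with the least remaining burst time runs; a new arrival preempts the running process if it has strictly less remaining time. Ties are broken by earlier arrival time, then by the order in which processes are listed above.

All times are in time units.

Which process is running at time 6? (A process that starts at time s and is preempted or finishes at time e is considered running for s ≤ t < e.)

Timeline: | T1 0-1 | T2 1-11 | T4 11-21 | T1 21-33 | T3 33-46 |
Completion: T1=33  T2=11  T3=46  T4=21

T2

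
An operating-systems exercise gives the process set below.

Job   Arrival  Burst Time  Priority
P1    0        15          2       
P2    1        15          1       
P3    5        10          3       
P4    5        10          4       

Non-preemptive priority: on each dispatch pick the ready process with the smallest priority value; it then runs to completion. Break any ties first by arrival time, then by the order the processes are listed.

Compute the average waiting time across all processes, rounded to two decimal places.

18.50

Gantt: | P1 0-15 | P2 15-30 | P3 30-40 | P4 40-50 |
Completion: P1=15  P2=30  P3=40  P4=50
Turnaround (C−A): P1=15  P2=29  P3=35  P4=45
Waiting times: P1=0, P2=14, P3=25, P4=35
Average waiting = (0+14+25+35) / 4 = 74/4 = 18.50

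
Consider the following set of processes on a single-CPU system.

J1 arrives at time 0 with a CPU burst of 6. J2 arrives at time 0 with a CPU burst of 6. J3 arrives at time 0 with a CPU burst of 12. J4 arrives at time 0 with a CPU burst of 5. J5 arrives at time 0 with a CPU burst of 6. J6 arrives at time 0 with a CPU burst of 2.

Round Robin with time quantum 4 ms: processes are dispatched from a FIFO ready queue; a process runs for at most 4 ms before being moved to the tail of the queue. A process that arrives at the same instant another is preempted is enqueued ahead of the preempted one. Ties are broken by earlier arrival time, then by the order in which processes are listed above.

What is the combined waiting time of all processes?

136

Schedule: | J1 0-4 | J2 4-8 | J3 8-12 | J4 12-16 | J5 16-20 | J6 20-22 | J1 22-24 | J2 24-26 | J3 26-30 | J4 30-31 | J5 31-33 | J3 33-37 |
Completion: J1=24  J2=26  J3=37  J4=31  J5=33  J6=22
Waiting = turnaround − burst: J1=18, J2=20, J3=25, J4=26, J5=27, J6=20
Total waiting = 18 + 20 + 25 + 26 + 27 + 20 = 136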